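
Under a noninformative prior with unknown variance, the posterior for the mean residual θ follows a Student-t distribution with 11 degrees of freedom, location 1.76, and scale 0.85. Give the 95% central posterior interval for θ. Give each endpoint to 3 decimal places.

The t_11 distribution is symmetric; the 95% interval is 1.76 ± t·0.85 with t_{0.975,11} = 2.201.
Half-width: 2.201 × 0.85 = 1.871.
1.76 − 1.871 = -0.111; 1.76 + 1.871 = 3.631.

[-0.111, 3.631]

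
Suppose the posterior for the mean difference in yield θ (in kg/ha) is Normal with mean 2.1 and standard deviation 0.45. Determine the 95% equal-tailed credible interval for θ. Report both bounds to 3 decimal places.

[1.218, 2.982]

The posterior is symmetric, so the 95% equal-tailed interval is θ = 2.1 ± z·0.45 with z = 1.960.
Half-width: 1.960 × 0.45 = 0.882.
2.1 − 0.882 = 1.218; 2.1 + 0.882 = 2.982.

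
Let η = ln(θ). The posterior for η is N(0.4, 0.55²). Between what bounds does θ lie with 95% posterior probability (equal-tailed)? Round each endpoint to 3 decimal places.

[0.508, 4.384]

On the log scale the 95% interval is 0.4 ± 1.960 × 0.55 = [-0.6780, 1.4780].
Exponentiate: [e^-0.6780, e^1.4780] = [0.508, 4.384].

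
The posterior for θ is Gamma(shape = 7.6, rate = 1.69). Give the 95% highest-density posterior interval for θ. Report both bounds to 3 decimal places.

The posterior is unimodal and skewed, so the HPD interval has equal density at both endpoints and is the shortest 95% interval.
Solving f(1.610) = f(7.744) with F(7.744) − F(1.610) = 0.95 gives [1.610, 7.744].
For comparison, the equal-tailed interval is [1.891, 8.213]; the HPD is narrower and shifted toward the mode.

[1.610, 7.744]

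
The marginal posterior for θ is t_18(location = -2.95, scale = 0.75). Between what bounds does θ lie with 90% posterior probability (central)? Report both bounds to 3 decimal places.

The t_18 distribution is symmetric; the 90% interval is -2.95 ± t·0.75 with t_{0.95,18} = 1.734.
Half-width: 1.734 × 0.75 = 1.301.
-2.95 − 1.301 = -4.251; -2.95 + 1.301 = -1.649.

[-4.251, -1.649]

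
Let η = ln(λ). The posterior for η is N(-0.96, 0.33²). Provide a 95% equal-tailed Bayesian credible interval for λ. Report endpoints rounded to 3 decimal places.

[0.201, 0.731]

On the log scale the 95% interval is -0.96 ± 1.960 × 0.33 = [-1.6068, -0.3132].
Exponentiate: [e^-1.6068, e^-0.3132] = [0.201, 0.731].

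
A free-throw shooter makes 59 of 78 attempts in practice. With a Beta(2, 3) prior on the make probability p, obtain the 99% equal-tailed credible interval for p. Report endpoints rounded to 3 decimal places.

[0.602, 0.847]

Posterior: Beta(2+59, 3+19) = Beta(61, 22).
Equal-tailed 99% interval: the 0.005 and 0.995 quantiles of Beta(61, 22).
Posterior mean ≈ 0.735, SD ≈ 0.048; a Normal approximation gives roughly [0.611, 0.859].
Exact: F⁻¹(0.005) = 0.602; F⁻¹(0.995) = 0.847.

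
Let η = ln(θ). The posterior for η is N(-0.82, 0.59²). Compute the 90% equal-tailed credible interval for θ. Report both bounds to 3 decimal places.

On the log scale the 90% interval is -0.82 ± 1.645 × 0.59 = [-1.7905, 0.1505].
Exponentiate: [e^-1.7905, e^0.1505] = [0.167, 1.162].

[0.167, 1.162]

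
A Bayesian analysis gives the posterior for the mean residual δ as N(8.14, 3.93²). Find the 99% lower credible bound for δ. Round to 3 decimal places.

-1.003

Need L with P(δ ≥ L) = 0.99: L = 8.14 − z_{0.01}·3.93.
z = 2.326; L = 8.14 − 2.326 × 3.93 = -1.003.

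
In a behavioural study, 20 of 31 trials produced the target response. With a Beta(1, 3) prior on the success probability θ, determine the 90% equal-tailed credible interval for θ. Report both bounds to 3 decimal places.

[0.462, 0.731]

Posterior: Beta(1+20, 3+11) = Beta(21, 14).
Equal-tailed 90% interval: the 0.05 and 0.95 quantiles of Beta(21, 14).
Posterior mean ≈ 0.600, SD ≈ 0.082; a Normal approximation gives roughly [0.466, 0.734].
Exact: F⁻¹(0.05) = 0.462; F⁻¹(0.95) = 0.731.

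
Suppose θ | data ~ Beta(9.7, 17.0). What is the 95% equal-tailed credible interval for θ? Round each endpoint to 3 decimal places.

[0.196, 0.550]

Posterior: Beta(9.7, 17.0).
Equal-tailed 95% interval: the 0.025 and 0.975 quantiles of Beta(9.7, 17.0).
Posterior mean ≈ 0.363, SD ≈ 0.091; a Normal approximation gives roughly [0.184, 0.542].
Exact: F⁻¹(0.025) = 0.196; F⁻¹(0.975) = 0.550.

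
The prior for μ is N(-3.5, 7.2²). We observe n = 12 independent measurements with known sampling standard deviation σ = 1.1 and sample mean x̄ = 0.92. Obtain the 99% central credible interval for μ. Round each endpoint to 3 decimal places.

[0.094, 1.729]

Posterior precision = 1/7.2² + 12/1.1² = 0.0193 + 9.9174 = 9.9366, so posterior SD = 0.3172.
Posterior mean = (-3.5/7.2² + 12·0.92/1.1²) / 9.9366 = 0.9114.
Interval: 0.9114 ± 2.576 × 0.3172 → [0.094, 1.729].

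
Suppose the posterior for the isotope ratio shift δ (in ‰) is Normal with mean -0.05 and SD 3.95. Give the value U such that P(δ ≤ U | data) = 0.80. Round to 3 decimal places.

Need U with P(δ ≤ U) = 0.80: U = -0.05 + z_{0.2}·3.95.
z = 0.842; U = -0.05 + 0.842 × 3.95 = 3.274.

3.274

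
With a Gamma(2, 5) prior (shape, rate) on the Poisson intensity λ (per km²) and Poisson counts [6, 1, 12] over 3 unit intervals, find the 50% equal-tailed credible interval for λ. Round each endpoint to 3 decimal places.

[2.219, 2.985]

Posterior: Gamma(2+19, 5+3) = Gamma(21, 8) (shape, rate).
Equal-tailed 50% interval: Gamma(21, 8) quantiles at 0.25 and 0.75.
Posterior mean ≈ 2.625, SD ≈ 0.573; a Normal approximation gives roughly [2.239, 3.011].
Exact: lower = 2.219; upper = 2.985.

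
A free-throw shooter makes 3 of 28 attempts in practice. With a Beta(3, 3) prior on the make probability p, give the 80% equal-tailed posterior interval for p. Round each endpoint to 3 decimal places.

[0.098, 0.263]

Posterior: Beta(3+3, 3+25) = Beta(6, 28).
Equal-tailed 80% interval: the 0.1 and 0.9 quantiles of Beta(6, 28).
Posterior mean ≈ 0.176, SD ≈ 0.064; a Normal approximation gives roughly [0.094, 0.259].
Exact: F⁻¹(0.1) = 0.098; F⁻¹(0.9) = 0.263.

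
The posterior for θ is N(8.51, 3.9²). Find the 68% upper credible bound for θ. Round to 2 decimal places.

10.33

Need U with P(θ ≤ U) = 0.68: U = 8.51 + z_{0.32}·3.9.
z = 0.468; U = 8.51 + 0.468 × 3.9 = 10.33.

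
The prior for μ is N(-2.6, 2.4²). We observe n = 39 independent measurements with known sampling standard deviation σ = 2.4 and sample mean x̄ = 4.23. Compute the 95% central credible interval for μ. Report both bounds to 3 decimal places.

[3.315, 4.803]

Posterior precision = 1/2.4² + 39/2.4² = 0.1736 + 6.7708 = 6.9444, so posterior SD = 0.3795.
Posterior mean = (-2.6/2.4² + 39·4.23/2.4²) / 6.9444 = 4.0593.
Interval: 4.0593 ± 1.960 × 0.3795 → [3.315, 4.803].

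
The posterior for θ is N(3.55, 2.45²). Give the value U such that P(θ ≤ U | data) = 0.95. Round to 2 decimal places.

Need U with P(θ ≤ U) = 0.95: U = 3.55 + z_{0.05}·2.45.
z = 1.645; U = 3.55 + 1.645 × 2.45 = 7.58.

7.58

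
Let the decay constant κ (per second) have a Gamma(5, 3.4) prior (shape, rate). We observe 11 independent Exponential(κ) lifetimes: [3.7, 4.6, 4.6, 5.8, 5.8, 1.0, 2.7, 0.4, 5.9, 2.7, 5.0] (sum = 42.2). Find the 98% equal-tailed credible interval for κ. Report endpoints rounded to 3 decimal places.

Posterior: Gamma(5+11, 3.4+42.2) = Gamma(16, 45.6) (shape, rate).
Equal-tailed 98% interval: Gamma(16, 45.6) quantiles at 0.01 and 0.99.
Posterior mean ≈ 0.351, SD ≈ 0.088; a Normal approximation gives roughly [0.147, 0.555].
Exact: lower = 0.179; upper = 0.586.

[0.179, 0.586]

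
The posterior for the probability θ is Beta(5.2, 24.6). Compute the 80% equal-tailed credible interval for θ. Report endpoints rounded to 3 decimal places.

[0.092, 0.267]

Posterior: Beta(5.2, 24.6).
Equal-tailed 80% interval: the 0.1 and 0.9 quantiles of Beta(5.2, 24.6).
Posterior mean ≈ 0.174, SD ≈ 0.068; a Normal approximation gives roughly [0.087, 0.262].
Exact: F⁻¹(0.1) = 0.092; F⁻¹(0.9) = 0.267.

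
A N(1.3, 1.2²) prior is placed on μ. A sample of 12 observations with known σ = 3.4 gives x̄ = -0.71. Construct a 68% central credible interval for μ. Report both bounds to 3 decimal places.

[-0.660, 0.851]

Posterior precision = 1/1.2² + 12/3.4² = 0.6944 + 1.0381 = 1.7325, so posterior SD = 0.7597.
Posterior mean = (1.3/1.2² + 12·-0.71/3.4²) / 1.7325 = 0.0957.
Interval: 0.0957 ± 0.994 × 0.7597 → [-0.660, 0.851].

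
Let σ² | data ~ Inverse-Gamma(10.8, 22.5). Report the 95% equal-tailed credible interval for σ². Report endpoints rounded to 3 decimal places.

[1.241, 4.205]

Inverse-Gamma(10.8, 22.5) quantiles: F⁻¹(0.025) and F⁻¹(0.975).
Equivalently, 1/σ² ~ Gamma(10.8, rate = 22.5); invert its 0.975 and 0.025 quantiles.
Posterior mean ≈ 2.296, SD ≈ 0.774; a Normal approximation gives roughly [0.779, 3.813].
Exact: lower = 1.241; upper = 4.205.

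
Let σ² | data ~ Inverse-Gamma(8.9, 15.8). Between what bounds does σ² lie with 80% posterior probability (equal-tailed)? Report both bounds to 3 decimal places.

[1.227, 2.951]

Inverse-Gamma(8.9, 15.8) quantiles: F⁻¹(0.1) and F⁻¹(0.9).
Equivalently, 1/σ² ~ Gamma(8.9, rate = 15.8); invert its 0.9 and 0.1 quantiles.
Posterior mean ≈ 2.000, SD ≈ 0.761; a Normal approximation gives roughly [1.024, 2.976].
Exact: lower = 1.227; upper = 2.951.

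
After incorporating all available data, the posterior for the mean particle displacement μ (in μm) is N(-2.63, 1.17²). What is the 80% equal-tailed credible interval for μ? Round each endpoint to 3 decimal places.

The posterior is symmetric, so the 80% equal-tailed interval is μ = -2.63 ± z·1.17 with z = 1.282.
Half-width: 1.282 × 1.17 = 1.499.
-2.63 − 1.499 = -4.129; -2.63 + 1.499 = -1.131.

[-4.129, -1.131]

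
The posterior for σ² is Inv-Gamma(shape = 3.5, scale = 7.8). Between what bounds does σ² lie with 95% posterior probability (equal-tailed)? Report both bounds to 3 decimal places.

[0.974, 9.231]

Inverse-Gamma(3.5, 7.8) quantiles: F⁻¹(0.025) and F⁻¹(0.975).
Equivalently, 1/σ² ~ Gamma(3.5, rate = 7.8); invert its 0.975 and 0.025 quantiles.
Posterior mean ≈ 3.120, SD ≈ 2.547; a Normal approximation gives roughly [-1.873, 8.113].
Exact: lower = 0.974; upper = 9.231.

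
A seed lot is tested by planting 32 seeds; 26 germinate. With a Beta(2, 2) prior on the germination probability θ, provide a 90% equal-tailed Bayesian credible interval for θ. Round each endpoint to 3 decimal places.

[0.657, 0.881]

Posterior: Beta(2+26, 2+6) = Beta(28, 8).
Equal-tailed 90% interval: the 0.05 and 0.95 quantiles of Beta(28, 8).
Posterior mean ≈ 0.778, SD ≈ 0.068; a Normal approximation gives roughly [0.665, 0.890].
Exact: F⁻¹(0.05) = 0.657; F⁻¹(0.95) = 0.881.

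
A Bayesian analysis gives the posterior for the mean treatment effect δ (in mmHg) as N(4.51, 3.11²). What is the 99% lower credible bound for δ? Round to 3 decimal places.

-2.725

Need L with P(δ ≥ L) = 0.99: L = 4.51 − z_{0.01}·3.11.
z = 2.326; L = 4.51 − 2.326 × 3.11 = -2.725.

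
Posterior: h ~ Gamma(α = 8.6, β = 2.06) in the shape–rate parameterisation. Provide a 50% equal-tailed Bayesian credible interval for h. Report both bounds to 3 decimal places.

[3.148, 5.027]

Posterior: Gamma(shape 8.6, rate 2.06).
Equal-tailed 50% interval: Gamma(8.6, 2.06) quantiles at 0.25 and 0.75.
Posterior mean ≈ 4.175, SD ≈ 1.424; a Normal approximation gives roughly [3.215, 5.135].
Exact: lower = 3.148; upper = 5.027.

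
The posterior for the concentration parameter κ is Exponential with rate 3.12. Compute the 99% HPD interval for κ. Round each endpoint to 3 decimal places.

The exponential density is strictly decreasing on [0, ∞), so the HPD interval is anchored at 0: [0, q] with P(κ ≤ q) = 0.99.
q = −ln(1 − 0.99) / 3.12 = 4.6052 / 3.12 = 1.476.

[0.000, 1.476]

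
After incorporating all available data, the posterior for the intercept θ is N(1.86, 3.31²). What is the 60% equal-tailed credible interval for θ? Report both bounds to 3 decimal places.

The posterior is symmetric, so the 60% equal-tailed interval is θ = 1.86 ± z·3.31 with z = 0.842.
Half-width: 0.842 × 3.31 = 2.786.
1.86 − 2.786 = -0.926; 1.86 + 2.786 = 4.646.

[-0.926, 4.646]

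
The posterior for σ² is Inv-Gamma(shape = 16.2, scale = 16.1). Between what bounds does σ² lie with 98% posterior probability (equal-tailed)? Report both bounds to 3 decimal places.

[0.596, 1.934]

Inverse-Gamma(16.2, 16.1) quantiles: F⁻¹(0.01) and F⁻¹(0.99).
Equivalently, 1/σ² ~ Gamma(16.2, rate = 16.1); invert its 0.99 and 0.01 quantiles.
Posterior mean ≈ 1.059, SD ≈ 0.281; a Normal approximation gives roughly [0.405, 1.713].
Exact: lower = 0.596; upper = 1.934.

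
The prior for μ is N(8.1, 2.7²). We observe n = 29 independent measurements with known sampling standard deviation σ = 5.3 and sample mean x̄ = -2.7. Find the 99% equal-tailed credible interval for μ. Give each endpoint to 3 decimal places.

Posterior precision = 1/2.7² + 29/5.3² = 0.1372 + 1.0324 = 1.1696, so posterior SD = 0.9247.
Posterior mean = (8.1/2.7² + 29·-2.7/5.3²) / 1.1696 = -1.4333.
Interval: -1.4333 ± 2.576 × 0.9247 → [-3.815, 0.948].

[-3.815, 0.948]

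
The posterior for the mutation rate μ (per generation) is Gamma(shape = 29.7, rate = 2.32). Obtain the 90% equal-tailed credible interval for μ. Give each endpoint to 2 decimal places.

[9.20, 16.89]

Posterior: Gamma(shape 29.7, rate 2.32).
Equal-tailed 90% interval: Gamma(29.7, 2.32) quantiles at 0.05 and 0.95.
Posterior mean ≈ 12.80, SD ≈ 2.35; a Normal approximation gives roughly [8.94, 16.67].
Exact: lower = 9.20; upper = 16.89.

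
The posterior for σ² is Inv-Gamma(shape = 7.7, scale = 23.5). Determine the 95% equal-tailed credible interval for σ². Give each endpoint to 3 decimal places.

[1.677, 7.210]

Inverse-Gamma(7.7, 23.5) quantiles: F⁻¹(0.025) and F⁻¹(0.975).
Equivalently, 1/σ² ~ Gamma(7.7, rate = 23.5); invert its 0.975 and 0.025 quantiles.
Posterior mean ≈ 3.507, SD ≈ 1.469; a Normal approximation gives roughly [0.628, 6.387].
Exact: lower = 1.677; upper = 7.210.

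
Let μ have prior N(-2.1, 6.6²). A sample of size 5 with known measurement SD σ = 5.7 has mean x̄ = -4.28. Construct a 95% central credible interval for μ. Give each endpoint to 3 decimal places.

[-8.658, 0.664]

Posterior precision = 1/6.6² + 5/5.7² = 0.0230 + 0.1539 = 0.1769, so posterior SD = 2.3779.
Posterior mean = (-2.1/6.6² + 5·-4.28/5.7²) / 0.1769 = -3.9970.
Interval: -3.9970 ± 1.960 × 2.3779 → [-8.658, 0.664].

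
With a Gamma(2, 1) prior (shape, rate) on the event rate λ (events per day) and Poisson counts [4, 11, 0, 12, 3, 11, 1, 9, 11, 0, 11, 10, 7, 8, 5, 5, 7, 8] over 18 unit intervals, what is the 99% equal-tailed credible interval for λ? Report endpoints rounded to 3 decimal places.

Posterior: Gamma(2+123, 1+18) = Gamma(125, 19) (shape, rate).
Equal-tailed 99% interval: Gamma(125, 19) quantiles at 0.005 and 0.995.
Posterior mean ≈ 6.579, SD ≈ 0.588; a Normal approximation gives roughly [5.063, 8.095].
Exact: lower = 5.162; upper = 8.193.

[5.162, 8.193]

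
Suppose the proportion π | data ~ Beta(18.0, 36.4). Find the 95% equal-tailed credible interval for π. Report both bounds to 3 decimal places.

Posterior: Beta(18.0, 36.4).
Equal-tailed 95% interval: the 0.025 and 0.975 quantiles of Beta(18.0, 36.4).
Posterior mean ≈ 0.331, SD ≈ 0.063; a Normal approximation gives roughly [0.207, 0.455].
Exact: F⁻¹(0.025) = 0.213; F⁻¹(0.975) = 0.460.

[0.213, 0.460]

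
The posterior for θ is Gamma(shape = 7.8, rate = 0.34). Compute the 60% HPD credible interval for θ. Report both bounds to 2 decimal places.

The posterior is unimodal and skewed, so the HPD interval has equal density at both endpoints and is the shortest 60% interval.
Solving f(14.16) = f(27.26) with F(27.26) − F(14.16) = 0.60 gives [14.16, 27.26].
For comparison, the equal-tailed interval is [15.90, 29.42]; the HPD is narrower and shifted toward the mode.

[14.16, 27.26]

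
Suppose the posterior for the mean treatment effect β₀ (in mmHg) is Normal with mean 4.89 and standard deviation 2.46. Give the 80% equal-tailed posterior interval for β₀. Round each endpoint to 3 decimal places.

[1.737, 8.043]

The posterior is symmetric, so the 80% equal-tailed interval is β₀ = 4.89 ± z·2.46 with z = 1.282.
Half-width: 1.282 × 2.46 = 3.153.
4.89 − 3.153 = 1.737; 4.89 + 3.153 = 8.043.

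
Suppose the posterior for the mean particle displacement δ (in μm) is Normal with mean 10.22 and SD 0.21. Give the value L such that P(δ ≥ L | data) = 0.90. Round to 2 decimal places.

Need L with P(δ ≥ L) = 0.90: L = 10.22 − z_{0.1}·0.21.
z = 1.282; L = 10.22 − 1.282 × 0.21 = 9.95.

9.95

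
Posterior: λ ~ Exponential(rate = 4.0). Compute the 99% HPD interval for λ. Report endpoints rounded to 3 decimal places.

[0.000, 1.151]

The exponential density is strictly decreasing on [0, ∞), so the HPD interval is anchored at 0: [0, q] with P(λ ≤ q) = 0.99.
q = −ln(1 − 0.99) / 4.0 = 4.6052 / 4.0 = 1.151.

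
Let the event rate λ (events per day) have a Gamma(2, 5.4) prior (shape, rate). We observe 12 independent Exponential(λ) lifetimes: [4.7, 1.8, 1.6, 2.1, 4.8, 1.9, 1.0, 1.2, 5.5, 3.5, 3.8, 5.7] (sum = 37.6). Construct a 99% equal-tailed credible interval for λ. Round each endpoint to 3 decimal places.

[0.145, 0.593]

Posterior: Gamma(2+12, 5.4+37.6) = Gamma(14, 43.0) (shape, rate).
Equal-tailed 99% interval: Gamma(14, 43.0) quantiles at 0.005 and 0.995.
Posterior mean ≈ 0.326, SD ≈ 0.087; a Normal approximation gives roughly [0.101, 0.550].
Exact: lower = 0.145; upper = 0.593.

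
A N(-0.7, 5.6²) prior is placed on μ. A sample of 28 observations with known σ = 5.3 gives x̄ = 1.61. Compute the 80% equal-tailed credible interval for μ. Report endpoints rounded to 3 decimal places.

Posterior precision = 1/5.6² + 28/5.3² = 0.0319 + 0.9968 = 1.0287, so posterior SD = 0.9860.
Posterior mean = (-0.7/5.6² + 28·1.61/5.3²) / 1.0287 = 1.5384.
Interval: 1.5384 ± 1.282 × 0.9860 → [0.275, 2.802].

[0.275, 2.802]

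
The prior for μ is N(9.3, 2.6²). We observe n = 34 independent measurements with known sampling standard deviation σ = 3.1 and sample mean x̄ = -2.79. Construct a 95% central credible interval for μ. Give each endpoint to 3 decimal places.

Posterior precision = 1/2.6² + 34/3.1² = 0.1479 + 3.5380 = 3.6859, so posterior SD = 0.5209.
Posterior mean = (9.3/2.6² + 34·-2.79/3.1²) / 3.6859 = -2.3048.
Interval: -2.3048 ± 1.960 × 0.5209 → [-3.326, -1.284].

[-3.326, -1.284]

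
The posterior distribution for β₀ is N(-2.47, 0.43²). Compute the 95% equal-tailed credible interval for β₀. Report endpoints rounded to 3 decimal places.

[-3.313, -1.627]

The posterior is symmetric, so the 95% equal-tailed interval is β₀ = -2.47 ± z·0.43 with z = 1.960.
Half-width: 1.960 × 0.43 = 0.843.
-2.47 − 0.843 = -3.313; -2.47 + 0.843 = -1.627.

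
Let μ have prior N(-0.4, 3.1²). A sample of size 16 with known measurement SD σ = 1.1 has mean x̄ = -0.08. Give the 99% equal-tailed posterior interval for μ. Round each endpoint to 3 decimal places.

[-0.788, 0.623]

Posterior precision = 1/3.1² + 16/1.1² = 0.1041 + 13.2231 = 13.3272, so posterior SD = 0.2739.
Posterior mean = (-0.4/3.1² + 16·-0.08/1.1²) / 13.3272 = -0.0825.
Interval: -0.0825 ± 2.576 × 0.2739 → [-0.788, 0.623].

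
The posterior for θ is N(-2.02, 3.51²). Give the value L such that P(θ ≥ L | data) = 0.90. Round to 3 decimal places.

Need L with P(θ ≥ L) = 0.90: L = -2.02 − z_{0.1}·3.51.
z = 1.282; L = -2.02 − 1.282 × 3.51 = -6.518.

-6.518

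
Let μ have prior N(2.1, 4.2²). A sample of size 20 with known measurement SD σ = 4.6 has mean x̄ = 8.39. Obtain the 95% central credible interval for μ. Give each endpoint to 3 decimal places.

[6.076, 9.992]

Posterior precision = 1/4.2² + 20/4.6² = 0.0567 + 0.9452 = 1.0019, so posterior SD = 0.9991.
Posterior mean = (2.1/4.2² + 20·8.39/4.6²) / 1.0019 = 8.0341.
Interval: 8.0341 ± 1.960 × 0.9991 → [6.076, 9.992].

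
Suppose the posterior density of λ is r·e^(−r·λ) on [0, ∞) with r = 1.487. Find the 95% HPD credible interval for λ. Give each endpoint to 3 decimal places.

[0.000, 2.015]

The exponential density is strictly decreasing on [0, ∞), so the HPD interval is anchored at 0: [0, q] with P(λ ≤ q) = 0.95.
q = −ln(1 − 0.95) / 1.487 = 2.9957 / 1.487 = 2.015.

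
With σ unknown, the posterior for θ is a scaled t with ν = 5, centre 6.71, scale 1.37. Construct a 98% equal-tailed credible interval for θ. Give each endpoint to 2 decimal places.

The t_5 distribution is symmetric; the 98% interval is 6.71 ± t·1.37 with t_{0.99,5} = 3.365.
Half-width: 3.365 × 1.37 = 4.61.
6.71 − 4.61 = 2.10; 6.71 + 4.61 = 11.32.

[2.10, 11.32]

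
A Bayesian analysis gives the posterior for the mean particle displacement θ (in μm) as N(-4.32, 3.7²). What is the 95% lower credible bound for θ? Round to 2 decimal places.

-10.41

Need L with P(θ ≥ L) = 0.95: L = -4.32 − z_{0.05}·3.7.
z = 1.645; L = -4.32 − 1.645 × 3.7 = -10.41.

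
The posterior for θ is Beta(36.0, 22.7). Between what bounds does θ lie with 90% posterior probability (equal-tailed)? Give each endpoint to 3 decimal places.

[0.507, 0.715]

Posterior: Beta(36.0, 22.7).
Equal-tailed 90% interval: the 0.05 and 0.95 quantiles of Beta(36.0, 22.7).
Posterior mean ≈ 0.613, SD ≈ 0.063; a Normal approximation gives roughly [0.510, 0.717].
Exact: F⁻¹(0.05) = 0.507; F⁻¹(0.95) = 0.715.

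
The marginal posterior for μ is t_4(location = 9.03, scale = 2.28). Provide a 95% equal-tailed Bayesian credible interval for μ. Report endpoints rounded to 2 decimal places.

[2.70, 15.36]

The t_4 distribution is symmetric; the 95% interval is 9.03 ± t·2.28 with t_{0.975,4} = 2.776.
Half-width: 2.776 × 2.28 = 6.33.
9.03 − 6.33 = 2.70; 9.03 + 6.33 = 15.36.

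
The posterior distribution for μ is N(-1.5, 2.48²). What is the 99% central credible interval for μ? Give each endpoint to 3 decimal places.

The posterior is symmetric, so the 99% equal-tailed interval is μ = -1.5 ± z·2.48 with z = 2.576.
Half-width: 2.576 × 2.48 = 6.388.
-1.5 − 6.388 = -7.888; -1.5 + 6.388 = 4.888.

[-7.888, 4.888]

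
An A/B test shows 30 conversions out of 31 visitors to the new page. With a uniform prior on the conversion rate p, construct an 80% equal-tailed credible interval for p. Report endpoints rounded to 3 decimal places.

Posterior: Beta(1+30, 1+1) = Beta(31, 2).
Equal-tailed 80% interval: the 0.1 and 0.9 quantiles of Beta(31, 2).
Posterior mean ≈ 0.939, SD ≈ 0.041; a Normal approximation gives roughly [0.887, 0.992].
Exact: F⁻¹(0.1) = 0.884; F⁻¹(0.9) = 0.983.

[0.884, 0.983]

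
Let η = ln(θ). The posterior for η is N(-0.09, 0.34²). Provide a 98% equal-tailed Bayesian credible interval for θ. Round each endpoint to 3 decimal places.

[0.414, 2.016]

On the log scale the 98% interval is -0.09 ± 2.326 × 0.34 = [-0.8810, 0.7010].
Exponentiate: [e^-0.8810, e^0.7010] = [0.414, 2.016].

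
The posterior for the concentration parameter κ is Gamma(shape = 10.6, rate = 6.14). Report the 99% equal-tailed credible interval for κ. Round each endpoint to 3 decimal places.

[0.664, 3.394]

Posterior: Gamma(shape 10.6, rate 6.14).
Equal-tailed 99% interval: Gamma(10.6, 6.14) quantiles at 0.005 and 0.995.
Posterior mean ≈ 1.726, SD ≈ 0.530; a Normal approximation gives roughly [0.361, 3.092].
Exact: lower = 0.664; upper = 3.394.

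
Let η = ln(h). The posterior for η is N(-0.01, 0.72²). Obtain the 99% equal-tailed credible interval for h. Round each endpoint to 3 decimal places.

[0.155, 6.326]

On the log scale the 99% interval is -0.01 ± 2.576 × 0.72 = [-1.8646, 1.8446].
Exponentiate: [e^-1.8646, e^1.8446] = [0.155, 6.326].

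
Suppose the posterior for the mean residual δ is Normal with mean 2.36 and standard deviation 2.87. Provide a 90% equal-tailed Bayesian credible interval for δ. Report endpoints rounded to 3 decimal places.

The posterior is symmetric, so the 90% equal-tailed interval is δ = 2.36 ± z·2.87 with z = 1.645.
Half-width: 1.645 × 2.87 = 4.721.
2.36 − 4.721 = -2.361; 2.36 + 4.721 = 7.081.

[-2.361, 7.081]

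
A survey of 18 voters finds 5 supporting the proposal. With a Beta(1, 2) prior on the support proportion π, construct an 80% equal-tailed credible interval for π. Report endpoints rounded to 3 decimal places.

Posterior: Beta(1+5, 2+13) = Beta(6, 15).
Equal-tailed 80% interval: the 0.1 and 0.9 quantiles of Beta(6, 15).
Posterior mean ≈ 0.286, SD ≈ 0.096; a Normal approximation gives roughly [0.162, 0.409].
Exact: F⁻¹(0.1) = 0.166; F⁻¹(0.9) = 0.415.

[0.166, 0.415]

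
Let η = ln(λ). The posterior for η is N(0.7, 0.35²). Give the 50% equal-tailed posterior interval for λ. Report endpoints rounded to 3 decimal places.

[1.590, 2.550]

On the log scale the 50% interval is 0.7 ± 0.674 × 0.35 = [0.4639, 0.9361].
Exponentiate: [e^0.4639, e^0.9361] = [1.590, 2.550].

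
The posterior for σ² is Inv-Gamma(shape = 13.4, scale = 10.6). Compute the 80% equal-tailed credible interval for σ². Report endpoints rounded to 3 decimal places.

[0.581, 1.181]

Inverse-Gamma(13.4, 10.6) quantiles: F⁻¹(0.1) and F⁻¹(0.9).
Equivalently, 1/σ² ~ Gamma(13.4, rate = 10.6); invert its 0.9 and 0.1 quantiles.
Posterior mean ≈ 0.855, SD ≈ 0.253; a Normal approximation gives roughly [0.530, 1.179].
Exact: lower = 0.581; upper = 1.181.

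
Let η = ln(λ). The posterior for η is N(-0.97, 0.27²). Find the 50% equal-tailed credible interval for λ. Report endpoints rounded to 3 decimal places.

On the log scale the 50% interval is -0.97 ± 0.674 × 0.27 = [-1.1521, -0.7879].
Exponentiate: [e^-1.1521, e^-0.7879] = [0.316, 0.455].

[0.316, 0.455]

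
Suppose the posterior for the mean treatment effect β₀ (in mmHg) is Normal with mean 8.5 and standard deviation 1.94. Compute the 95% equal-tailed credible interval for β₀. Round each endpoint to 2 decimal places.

The posterior is symmetric, so the 95% equal-tailed interval is β₀ = 8.5 ± z·1.94 with z = 1.960.
Half-width: 1.960 × 1.94 = 3.80.
8.5 − 3.80 = 4.70; 8.5 + 3.80 = 12.30.

[4.70, 12.30]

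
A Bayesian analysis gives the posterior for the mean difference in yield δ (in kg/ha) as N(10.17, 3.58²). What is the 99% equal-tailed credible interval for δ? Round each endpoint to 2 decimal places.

The posterior is symmetric, so the 99% equal-tailed interval is δ = 10.17 ± z·3.58 with z = 2.576.
Half-width: 2.576 × 3.58 = 9.22.
10.17 − 9.22 = 0.95; 10.17 + 9.22 = 19.39.

[0.95, 19.39]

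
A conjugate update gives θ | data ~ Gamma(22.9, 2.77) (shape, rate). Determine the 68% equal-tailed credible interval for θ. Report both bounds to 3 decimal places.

Posterior: Gamma(shape 22.9, rate 2.77).
Equal-tailed 68% interval: Gamma(22.9, 2.77) quantiles at 0.16 and 0.84.
Posterior mean ≈ 8.267, SD ≈ 1.728; a Normal approximation gives roughly [6.549, 9.985].
Exact: lower = 6.560; upper = 9.971.

[6.560, 9.971]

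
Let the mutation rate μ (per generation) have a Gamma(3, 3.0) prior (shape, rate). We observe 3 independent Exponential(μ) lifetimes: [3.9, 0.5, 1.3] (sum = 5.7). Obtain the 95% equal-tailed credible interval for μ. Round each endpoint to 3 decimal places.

[0.253, 1.341]

Posterior: Gamma(3+3, 3.0+5.7) = Gamma(6, 8.7) (shape, rate).
Equal-tailed 95% interval: Gamma(6, 8.7) quantiles at 0.025 and 0.975.
Posterior mean ≈ 0.690, SD ≈ 0.282; a Normal approximation gives roughly [0.138, 1.241].
Exact: lower = 0.253; upper = 1.341.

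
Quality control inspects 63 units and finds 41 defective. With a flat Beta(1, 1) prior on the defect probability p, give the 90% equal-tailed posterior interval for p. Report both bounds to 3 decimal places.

[0.547, 0.740]

Posterior: Beta(1+41, 1+22) = Beta(42, 23).
Equal-tailed 90% interval: the 0.05 and 0.95 quantiles of Beta(42, 23).
Posterior mean ≈ 0.646, SD ≈ 0.059; a Normal approximation gives roughly [0.549, 0.743].
Exact: F⁻¹(0.05) = 0.547; F⁻¹(0.95) = 0.740.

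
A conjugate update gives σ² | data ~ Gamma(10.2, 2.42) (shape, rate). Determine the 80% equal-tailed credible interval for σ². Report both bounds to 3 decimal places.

[2.637, 5.970]

Posterior: Gamma(shape 10.2, rate 2.42).
Equal-tailed 80% interval: Gamma(10.2, 2.42) quantiles at 0.1 and 0.9.
Posterior mean ≈ 4.215, SD ≈ 1.320; a Normal approximation gives roughly [2.524, 5.906].
Exact: lower = 2.637; upper = 5.970.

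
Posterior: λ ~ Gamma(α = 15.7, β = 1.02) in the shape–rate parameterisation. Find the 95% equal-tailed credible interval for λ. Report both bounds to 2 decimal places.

[8.74, 23.89]

Posterior: Gamma(shape 15.7, rate 1.02).
Equal-tailed 95% interval: Gamma(15.7, 1.02) quantiles at 0.025 and 0.975.
Posterior mean ≈ 15.39, SD ≈ 3.88; a Normal approximation gives roughly [7.78, 23.01].
Exact: lower = 8.74; upper = 23.89.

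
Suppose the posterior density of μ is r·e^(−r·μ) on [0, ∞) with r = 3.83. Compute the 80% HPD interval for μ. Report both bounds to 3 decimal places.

The exponential density is strictly decreasing on [0, ∞), so the HPD interval is anchored at 0: [0, q] with P(μ ≤ q) = 0.80.
q = −ln(1 − 0.80) / 3.83 = 1.6094 / 3.83 = 0.420.

[0.000, 0.420]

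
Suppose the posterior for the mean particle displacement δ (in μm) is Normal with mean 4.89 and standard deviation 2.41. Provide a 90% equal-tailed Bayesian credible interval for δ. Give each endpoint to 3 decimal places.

The posterior is symmetric, so the 90% equal-tailed interval is δ = 4.89 ± z·2.41 with z = 1.645.
Half-width: 1.645 × 2.41 = 3.964.
4.89 − 3.964 = 0.926; 4.89 + 3.964 = 8.854.

[0.926, 8.854]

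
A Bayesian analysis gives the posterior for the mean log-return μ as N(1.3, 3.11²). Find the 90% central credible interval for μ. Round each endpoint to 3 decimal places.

[-3.815, 6.415]

The posterior is symmetric, so the 90% equal-tailed interval is μ = 1.3 ± z·3.11 with z = 1.645.
Half-width: 1.645 × 3.11 = 5.115.
1.3 − 5.115 = -3.815; 1.3 + 5.115 = 6.415.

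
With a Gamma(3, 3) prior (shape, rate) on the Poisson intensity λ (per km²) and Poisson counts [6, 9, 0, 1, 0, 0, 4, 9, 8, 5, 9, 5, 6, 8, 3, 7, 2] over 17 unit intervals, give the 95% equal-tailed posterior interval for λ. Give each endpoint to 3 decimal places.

[3.395, 5.200]

Posterior: Gamma(3+82, 3+17) = Gamma(85, 20) (shape, rate).
Equal-tailed 95% interval: Gamma(85, 20) quantiles at 0.025 and 0.975.
Posterior mean ≈ 4.250, SD ≈ 0.461; a Normal approximation gives roughly [3.347, 5.153].
Exact: lower = 3.395; upper = 5.200.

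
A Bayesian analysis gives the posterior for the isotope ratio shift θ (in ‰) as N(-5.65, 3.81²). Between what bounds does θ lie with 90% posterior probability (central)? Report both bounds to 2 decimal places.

[-11.92, 0.62]

The posterior is symmetric, so the 90% equal-tailed interval is θ = -5.65 ± z·3.81 with z = 1.645.
Half-width: 1.645 × 3.81 = 6.27.
-5.65 − 6.27 = -11.92; -5.65 + 6.27 = 0.62.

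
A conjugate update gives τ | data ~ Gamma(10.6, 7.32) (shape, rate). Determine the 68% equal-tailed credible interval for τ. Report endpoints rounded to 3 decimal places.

Posterior: Gamma(shape 10.6, rate 7.32).
Equal-tailed 68% interval: Gamma(10.6, 7.32) quantiles at 0.16 and 0.84.
Posterior mean ≈ 1.448, SD ≈ 0.445; a Normal approximation gives roughly [1.006, 1.890].
Exact: lower = 1.012; upper = 1.883.

[1.012, 1.883]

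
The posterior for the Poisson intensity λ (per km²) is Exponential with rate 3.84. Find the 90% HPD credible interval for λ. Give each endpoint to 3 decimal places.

The exponential density is strictly decreasing on [0, ∞), so the HPD interval is anchored at 0: [0, q] with P(λ ≤ q) = 0.90.
q = −ln(1 − 0.90) / 3.84 = 2.3026 / 3.84 = 0.600.

[0.000, 0.600]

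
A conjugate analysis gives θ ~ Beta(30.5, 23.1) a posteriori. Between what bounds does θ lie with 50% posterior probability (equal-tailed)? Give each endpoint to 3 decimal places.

Posterior: Beta(30.5, 23.1).
Equal-tailed 50% interval: the 0.25 and 0.75 quantiles of Beta(30.5, 23.1).
Posterior mean ≈ 0.569, SD ≈ 0.067; a Normal approximation gives roughly [0.524, 0.614].
Exact: F⁻¹(0.25) = 0.524; F⁻¹(0.75) = 0.615.

[0.524, 0.615]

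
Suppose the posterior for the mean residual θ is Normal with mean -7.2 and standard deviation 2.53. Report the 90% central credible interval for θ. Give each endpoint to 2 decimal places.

[-11.36, -3.04]

The posterior is symmetric, so the 90% equal-tailed interval is θ = -7.2 ± z·2.53 with z = 1.645.
Half-width: 1.645 × 2.53 = 4.16.
-7.2 − 4.16 = -11.36; -7.2 + 4.16 = -3.04.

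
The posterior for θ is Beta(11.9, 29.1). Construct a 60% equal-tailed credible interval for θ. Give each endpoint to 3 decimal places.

[0.230, 0.349]

Posterior: Beta(11.9, 29.1).
Equal-tailed 60% interval: the 0.2 and 0.8 quantiles of Beta(11.9, 29.1).
Posterior mean ≈ 0.290, SD ≈ 0.070; a Normal approximation gives roughly [0.231, 0.349].
Exact: F⁻¹(0.2) = 0.230; F⁻¹(0.8) = 0.349.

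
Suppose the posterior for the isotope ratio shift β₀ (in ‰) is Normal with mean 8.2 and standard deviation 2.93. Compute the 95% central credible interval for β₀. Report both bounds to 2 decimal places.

[2.46, 13.94]

The posterior is symmetric, so the 95% equal-tailed interval is β₀ = 8.2 ± z·2.93 with z = 1.960.
Half-width: 1.960 × 2.93 = 5.74.
8.2 − 5.74 = 2.46; 8.2 + 5.74 = 13.94.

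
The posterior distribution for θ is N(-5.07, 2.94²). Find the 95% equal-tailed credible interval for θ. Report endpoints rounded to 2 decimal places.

[-10.83, 0.69]

The posterior is symmetric, so the 95% equal-tailed interval is θ = -5.07 ± z·2.94 with z = 1.960.
Half-width: 1.960 × 2.94 = 5.76.
-5.07 − 5.76 = -10.83; -5.07 + 5.76 = 0.69.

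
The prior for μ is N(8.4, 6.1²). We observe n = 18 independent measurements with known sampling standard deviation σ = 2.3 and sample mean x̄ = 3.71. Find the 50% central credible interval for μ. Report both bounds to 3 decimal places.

[3.383, 4.111]

Posterior precision = 1/6.1² + 18/2.3² = 0.0269 + 3.4026 = 3.4295, so posterior SD = 0.5400.
Posterior mean = (8.4/6.1² + 18·3.71/2.3²) / 3.4295 = 3.7468.
Interval: 3.7468 ± 0.674 × 0.5400 → [3.383, 4.111].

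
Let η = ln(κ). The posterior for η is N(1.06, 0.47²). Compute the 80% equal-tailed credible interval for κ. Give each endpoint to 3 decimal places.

[1.580, 5.272]

On the log scale the 80% interval is 1.06 ± 1.282 × 0.47 = [0.4577, 1.6623].
Exponentiate: [e^0.4577, e^1.6623] = [1.580, 5.272].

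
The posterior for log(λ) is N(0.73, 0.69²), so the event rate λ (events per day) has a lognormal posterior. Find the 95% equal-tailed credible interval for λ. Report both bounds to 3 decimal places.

[0.537, 8.024]

On the log scale the 95% interval is 0.73 ± 1.960 × 0.69 = [-0.6224, 2.0824].
Exponentiate: [e^-0.6224, e^2.0824] = [0.537, 8.024].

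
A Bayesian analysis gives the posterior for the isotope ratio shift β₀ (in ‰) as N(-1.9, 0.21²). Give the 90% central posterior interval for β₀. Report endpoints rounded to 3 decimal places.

[-2.245, -1.555]

The posterior is symmetric, so the 90% equal-tailed interval is β₀ = -1.9 ± z·0.21 with z = 1.645.
Half-width: 1.645 × 0.21 = 0.345.
-1.9 − 0.345 = -2.245; -1.9 + 0.345 = -1.555.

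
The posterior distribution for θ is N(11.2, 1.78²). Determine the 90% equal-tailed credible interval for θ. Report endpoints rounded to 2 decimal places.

The posterior is symmetric, so the 90% equal-tailed interval is θ = 11.2 ± z·1.78 with z = 1.645.
Half-width: 1.645 × 1.78 = 2.93.
11.2 − 2.93 = 8.27; 11.2 + 2.93 = 14.13.

[8.27, 14.13]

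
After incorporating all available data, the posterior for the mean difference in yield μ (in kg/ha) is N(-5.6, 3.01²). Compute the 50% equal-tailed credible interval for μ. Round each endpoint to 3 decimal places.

The posterior is symmetric, so the 50% equal-tailed interval is μ = -5.6 ± z·3.01 with z = 0.674.
Half-width: 0.674 × 3.01 = 2.030.
-5.6 − 2.030 = -7.630; -5.6 + 2.030 = -3.570.

[-7.630, -3.570]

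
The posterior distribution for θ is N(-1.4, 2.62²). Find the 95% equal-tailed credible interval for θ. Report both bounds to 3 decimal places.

[-6.535, 3.735]

The posterior is symmetric, so the 95% equal-tailed interval is θ = -1.4 ± z·2.62 with z = 1.960.
Half-width: 1.960 × 2.62 = 5.135.
-1.4 − 5.135 = -6.535; -1.4 + 5.135 = 3.735.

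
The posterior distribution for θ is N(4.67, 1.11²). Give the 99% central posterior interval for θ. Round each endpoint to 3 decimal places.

The posterior is symmetric, so the 99% equal-tailed interval is θ = 4.67 ± z·1.11 with z = 2.576.
Half-width: 2.576 × 1.11 = 2.859.
4.67 − 2.859 = 1.811; 4.67 + 2.859 = 7.529.

[1.811, 7.529]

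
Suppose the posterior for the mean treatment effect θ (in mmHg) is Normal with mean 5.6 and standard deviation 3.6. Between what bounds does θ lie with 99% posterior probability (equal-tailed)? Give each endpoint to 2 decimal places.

The posterior is symmetric, so the 99% equal-tailed interval is θ = 5.6 ± z·3.6 with z = 2.576.
Half-width: 2.576 × 3.6 = 9.27.
5.6 − 9.27 = -3.67; 5.6 + 9.27 = 14.87.

[-3.67, 14.87]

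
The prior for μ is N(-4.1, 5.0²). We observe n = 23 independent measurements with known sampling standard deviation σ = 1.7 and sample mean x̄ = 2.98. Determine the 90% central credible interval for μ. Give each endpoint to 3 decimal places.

Posterior precision = 1/5.0² + 23/1.7² = 0.0400 + 7.9585 = 7.9985, so posterior SD = 0.3536.
Posterior mean = (-4.1/5.0² + 23·2.98/1.7²) / 7.9985 = 2.9446.
Interval: 2.9446 ± 1.645 × 0.3536 → [2.363, 3.526].

[2.363, 3.526]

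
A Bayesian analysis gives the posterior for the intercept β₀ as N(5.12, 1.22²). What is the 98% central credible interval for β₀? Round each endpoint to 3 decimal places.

[2.282, 7.958]

The posterior is symmetric, so the 98% equal-tailed interval is β₀ = 5.12 ± z·1.22 with z = 2.326.
Half-width: 2.326 × 1.22 = 2.838.
5.12 − 2.838 = 2.282; 5.12 + 2.838 = 7.958.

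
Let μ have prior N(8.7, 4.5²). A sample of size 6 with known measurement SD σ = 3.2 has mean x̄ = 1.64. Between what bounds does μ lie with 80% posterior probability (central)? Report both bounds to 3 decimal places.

Posterior precision = 1/4.5² + 6/3.2² = 0.0494 + 0.5859 = 0.6353, so posterior SD = 1.2546.
Posterior mean = (8.7/4.5² + 6·1.64/3.2²) / 0.6353 = 2.1888.
Interval: 2.1888 ± 1.282 × 1.2546 → [0.581, 3.797].

[0.581, 3.797]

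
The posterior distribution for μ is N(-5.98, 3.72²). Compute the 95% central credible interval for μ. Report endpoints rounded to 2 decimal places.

[-13.27, 1.31]

The posterior is symmetric, so the 95% equal-tailed interval is μ = -5.98 ± z·3.72 with z = 1.960.
Half-width: 1.960 × 3.72 = 7.29.
-5.98 − 7.29 = -13.27; -5.98 + 7.29 = 1.31.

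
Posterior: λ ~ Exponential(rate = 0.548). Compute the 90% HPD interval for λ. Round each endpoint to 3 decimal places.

The exponential density is strictly decreasing on [0, ∞), so the HPD interval is anchored at 0: [0, q] with P(λ ≤ q) = 0.90.
q = −ln(1 − 0.90) / 0.548 = 2.3026 / 0.548 = 4.202.

[0.000, 4.202]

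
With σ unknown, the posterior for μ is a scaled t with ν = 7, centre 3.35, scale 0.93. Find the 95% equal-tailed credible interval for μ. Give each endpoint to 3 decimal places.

The t_7 distribution is symmetric; the 95% interval is 3.35 ± t·0.93 with t_{0.975,7} = 2.365.
Half-width: 2.365 × 0.93 = 2.199.
3.35 − 2.199 = 1.151; 3.35 + 2.199 = 5.549.

[1.151, 5.549]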